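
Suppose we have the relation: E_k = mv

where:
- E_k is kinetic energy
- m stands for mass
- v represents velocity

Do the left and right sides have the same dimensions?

No

E_k (kinetic energy) has dimensions [L^2 M T^-2].
m (mass) has dimensions [M].
v (velocity) has dimensions [L T^-1].

Left side: [L^2 M T^-2]
Right side: [L M T^-1]

The two sides have different dimensions, so the equation is NOT dimensionally consistent.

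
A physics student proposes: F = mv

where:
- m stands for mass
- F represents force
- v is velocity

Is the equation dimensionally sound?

No

m (mass) has dimensions [M].
F (force) has dimensions [L M T^-2].
v (velocity) has dimensions [L T^-1].

Left side: [L M T^-2]
Right side: [L M T^-1]

The two sides have different dimensions, so the equation is NOT dimensionally consistent.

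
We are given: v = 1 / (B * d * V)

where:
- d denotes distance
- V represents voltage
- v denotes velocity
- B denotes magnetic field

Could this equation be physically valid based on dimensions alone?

No

d (distance) has dimensions [L].
V (voltage) has dimensions [I^-1 L^2 M T^-3].
v (velocity) has dimensions [L T^-1].
B (magnetic field) has dimensions [I^-1 M T^-2].

Left side: [L T^-1]
Right side: [I^2 L^-3 M^-2 T^5]

The two sides have different dimensions, so the equation is NOT dimensionally consistent.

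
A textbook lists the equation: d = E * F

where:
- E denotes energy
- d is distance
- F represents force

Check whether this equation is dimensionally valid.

No

E (energy) has dimensions [L^2 M T^-2].
d (distance) has dimensions [L].
F (force) has dimensions [L M T^-2].

Left side: [L]
Right side: [L^3 M^2 T^-4]

The two sides have different dimensions, so the equation is NOT dimensionally consistent.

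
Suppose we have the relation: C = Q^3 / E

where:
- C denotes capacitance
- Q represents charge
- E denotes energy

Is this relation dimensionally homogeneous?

No

C (capacitance) has dimensions [I^2 L^-2 M^-1 T^4].
Q (charge) has dimensions [I T].
E (energy) has dimensions [L^2 M T^-2].

Left side: [I^2 L^-2 M^-1 T^4]
Right side: [I^3 L^-2 M^-1 T^5]

The two sides have different dimensions, so the equation is NOT dimensionally consistent.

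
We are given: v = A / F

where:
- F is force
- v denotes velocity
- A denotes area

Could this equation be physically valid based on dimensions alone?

No

F (force) has dimensions [L M T^-2].
v (velocity) has dimensions [L T^-1].
A (area) has dimensions [L^2].

Left side: [L T^-1]
Right side: [L M^-1 T^2]

The two sides have different dimensions, so the equation is NOT dimensionally consistent.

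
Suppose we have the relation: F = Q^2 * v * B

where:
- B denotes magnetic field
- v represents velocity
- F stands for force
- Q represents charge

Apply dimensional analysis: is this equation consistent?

No

B (magnetic field) has dimensions [I^-1 M T^-2].
v (velocity) has dimensions [L T^-1].
F (force) has dimensions [L M T^-2].
Q (charge) has dimensions [I T].

Left side: [L M T^-2]
Right side: [I L M T^-1]

The two sides have different dimensions, so the equation is NOT dimensionally consistent.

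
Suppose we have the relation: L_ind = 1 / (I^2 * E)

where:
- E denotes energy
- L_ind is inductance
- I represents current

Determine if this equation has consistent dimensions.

No

E (energy) has dimensions [L^2 M T^-2].
L_ind (inductance) has dimensions [I^-2 L^2 M T^-2].
I (current) has dimensions [I].

Left side: [I^-2 L^2 M T^-2]
Right side: [I^-2 L^-2 M^-1 T^2]

The two sides have different dimensions, so the equation is NOT dimensionally consistent.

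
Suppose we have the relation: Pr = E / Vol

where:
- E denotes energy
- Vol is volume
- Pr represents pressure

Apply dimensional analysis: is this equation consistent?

Yes

E (energy) has dimensions [L^2 M T^-2].
Vol (volume) has dimensions [L^3].
Pr (pressure) has dimensions [L^-1 M T^-2].

Left side: [L^-1 M T^-2]
Right side: [L^-1 M T^-2]

Both sides have the same dimensions, so the equation is dimensionally consistent.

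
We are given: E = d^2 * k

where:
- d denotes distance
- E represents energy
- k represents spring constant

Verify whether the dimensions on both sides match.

Yes

d (distance) has dimensions [L].
E (energy) has dimensions [L^2 M T^-2].
k (spring constant) has dimensions [M T^-2].

Left side: [L^2 M T^-2]
Right side: [L^2 M T^-2]

Both sides have the same dimensions, so the equation is dimensionally consistent.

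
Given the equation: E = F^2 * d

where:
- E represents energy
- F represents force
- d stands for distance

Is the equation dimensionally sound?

No

E (energy) has dimensions [L^2 M T^-2].
F (force) has dimensions [L M T^-2].
d (distance) has dimensions [L].

Left side: [L^2 M T^-2]
Right side: [L^3 M^2 T^-4]

The two sides have different dimensions, so the equation is NOT dimensionally consistent.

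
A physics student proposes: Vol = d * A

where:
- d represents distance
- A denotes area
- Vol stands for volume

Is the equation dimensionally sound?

Yes

d (distance) has dimensions [L].
A (area) has dimensions [L^2].
Vol (volume) has dimensions [L^3].

Left side: [L^3]
Right side: [L^3]

Both sides have the same dimensions, so the equation is dimensionally consistent.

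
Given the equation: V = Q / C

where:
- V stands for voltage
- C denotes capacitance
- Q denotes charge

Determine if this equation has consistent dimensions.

Yes

V (voltage) has dimensions [I^-1 L^2 M T^-3].
C (capacitance) has dimensions [I^2 L^-2 M^-1 T^4].
Q (charge) has dimensions [I T].

Left side: [I^-1 L^2 M T^-3]
Right side: [I^-1 L^2 M T^-3]

Both sides have the same dimensions, so the equation is dimensionally consistent.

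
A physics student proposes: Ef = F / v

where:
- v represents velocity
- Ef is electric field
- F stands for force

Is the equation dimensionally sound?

No

v (velocity) has dimensions [L T^-1].
Ef (electric field) has dimensions [I^-1 L M T^-3].
F (force) has dimensions [L M T^-2].

Left side: [I^-1 L M T^-3]
Right side: [M T^-1]

The two sides have different dimensions, so the equation is NOT dimensionally consistent.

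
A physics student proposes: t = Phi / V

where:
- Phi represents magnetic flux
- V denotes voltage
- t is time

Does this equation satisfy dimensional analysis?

Yes

Phi (magnetic flux) has dimensions [I^-1 L^2 M T^-2].
V (voltage) has dimensions [I^-1 L^2 M T^-3].
t (time) has dimensions [T].

Left side: [T]
Right side: [T]

Both sides have the same dimensions, so the equation is dimensionally consistent.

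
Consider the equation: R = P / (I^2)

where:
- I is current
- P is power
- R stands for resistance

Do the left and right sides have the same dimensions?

Yes

I (current) has dimensions [I].
P (power) has dimensions [L^2 M T^-3].
R (resistance) has dimensions [I^-2 L^2 M T^-3].

Left side: [I^-2 L^2 M T^-3]
Right side: [I^-2 L^2 M T^-3]

Both sides have the same dimensions, so the equation is dimensionally consistent.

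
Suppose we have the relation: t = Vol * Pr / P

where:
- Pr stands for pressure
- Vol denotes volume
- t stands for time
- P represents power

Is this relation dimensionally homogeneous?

Yes

Pr (pressure) has dimensions [L^-1 M T^-2].
Vol (volume) has dimensions [L^3].
t (time) has dimensions [T].
P (power) has dimensions [L^2 M T^-3].

Left side: [T]
Right side: [T]

Both sides have the same dimensions, so the equation is dimensionally consistent.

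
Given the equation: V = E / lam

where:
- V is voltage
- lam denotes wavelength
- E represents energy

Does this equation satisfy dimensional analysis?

No

V (voltage) has dimensions [I^-1 L^2 M T^-3].
lam (wavelength) has dimensions [L].
E (energy) has dimensions [L^2 M T^-2].

Left side: [I^-1 L^2 M T^-3]
Right side: [L M T^-2]

The two sides have different dimensions, so the equation is NOT dimensionally consistent.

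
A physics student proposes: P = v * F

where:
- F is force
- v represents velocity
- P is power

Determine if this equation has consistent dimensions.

Yes

F (force) has dimensions [L M T^-2].
v (velocity) has dimensions [L T^-1].
P (power) has dimensions [L^2 M T^-3].

Left side: [L^2 M T^-3]
Right side: [L^2 M T^-3]

Both sides have the same dimensions, so the equation is dimensionally consistent.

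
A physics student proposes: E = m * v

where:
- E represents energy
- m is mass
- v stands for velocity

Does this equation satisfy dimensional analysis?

No

E (energy) has dimensions [L^2 M T^-2].
m (mass) has dimensions [M].
v (velocity) has dimensions [L T^-1].

Left side: [L^2 M T^-2]
Right side: [L M T^-1]

The two sides have different dimensions, so the equation is NOT dimensionally consistent.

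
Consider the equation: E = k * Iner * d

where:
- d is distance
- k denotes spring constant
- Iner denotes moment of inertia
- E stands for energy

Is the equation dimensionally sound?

No

d (distance) has dimensions [L].
k (spring constant) has dimensions [M T^-2].
Iner (moment of inertia) has dimensions [L^2 M].
E (energy) has dimensions [L^2 M T^-2].

Left side: [L^2 M T^-2]
Right side: [L^3 M^2 T^-2]

The two sides have different dimensions, so the equation is NOT dimensionally consistent.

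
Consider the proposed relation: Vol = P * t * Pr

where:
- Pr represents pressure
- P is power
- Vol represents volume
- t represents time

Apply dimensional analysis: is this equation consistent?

No

Pr (pressure) has dimensions [L^-1 M T^-2].
P (power) has dimensions [L^2 M T^-3].
Vol (volume) has dimensions [L^3].
t (time) has dimensions [T].

Left side: [L^3]
Right side: [L M^2 T^-4]

The two sides have different dimensions, so the equation is NOT dimensionally consistent.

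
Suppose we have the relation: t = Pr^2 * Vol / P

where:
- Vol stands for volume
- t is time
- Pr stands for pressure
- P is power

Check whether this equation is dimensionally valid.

No

Vol (volume) has dimensions [L^3].
t (time) has dimensions [T].
Pr (pressure) has dimensions [L^-1 M T^-2].
P (power) has dimensions [L^2 M T^-3].

Left side: [T]
Right side: [L^-1 M T^-1]

The two sides have different dimensions, so the equation is NOT dimensionally consistent.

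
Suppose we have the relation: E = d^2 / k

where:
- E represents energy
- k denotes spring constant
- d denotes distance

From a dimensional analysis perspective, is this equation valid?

No

E (energy) has dimensions [L^2 M T^-2].
k (spring constant) has dimensions [M T^-2].
d (distance) has dimensions [L].

Left side: [L^2 M T^-2]
Right side: [L^2 M^-1 T^2]

The two sides have different dimensions, so the equation is NOT dimensionally consistent.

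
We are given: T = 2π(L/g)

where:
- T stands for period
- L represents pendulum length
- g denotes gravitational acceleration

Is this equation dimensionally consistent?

No

T (period) has dimensions [T].
L (pendulum length) has dimensions [L].
g (gravitational acceleration) has dimensions [L T^-2].

Left side: [T]
Right side: [T^2]

The two sides have different dimensions, so the equation is NOT dimensionally consistent.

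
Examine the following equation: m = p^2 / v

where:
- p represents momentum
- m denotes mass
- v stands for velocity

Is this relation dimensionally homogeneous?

No

p (momentum) has dimensions [L M T^-1].
m (mass) has dimensions [M].
v (velocity) has dimensions [L T^-1].

Left side: [M]
Right side: [L M^2 T^-1]

The two sides have different dimensions, so the equation is NOT dimensionally consistent.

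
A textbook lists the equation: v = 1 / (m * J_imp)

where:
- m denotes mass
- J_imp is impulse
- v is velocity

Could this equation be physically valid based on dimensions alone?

No

m (mass) has dimensions [M].
J_imp (impulse) has dimensions [L M T^-1].
v (velocity) has dimensions [L T^-1].

Left side: [L T^-1]
Right side: [L^-1 M^-2 T]

The two sides have different dimensions, so the equation is NOT dimensionally consistent.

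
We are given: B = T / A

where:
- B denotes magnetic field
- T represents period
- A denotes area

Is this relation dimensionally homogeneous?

No

B (magnetic field) has dimensions [I^-1 M T^-2].
T (period) has dimensions [T].
A (area) has dimensions [L^2].

Left side: [I^-1 M T^-2]
Right side: [L^-2 T]

The two sides have different dimensions, so the equation is NOT dimensionally consistent.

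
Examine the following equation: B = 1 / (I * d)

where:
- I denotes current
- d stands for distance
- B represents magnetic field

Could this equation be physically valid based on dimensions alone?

No

I (current) has dimensions [I].
d (distance) has dimensions [L].
B (magnetic field) has dimensions [I^-1 M T^-2].

Left side: [I^-1 M T^-2]
Right side: [I^-1 L^-1]

The two sides have different dimensions, so the equation is NOT dimensionally consistent.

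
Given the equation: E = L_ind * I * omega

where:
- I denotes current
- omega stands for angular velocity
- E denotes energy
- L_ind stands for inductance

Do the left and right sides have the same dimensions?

No

I (current) has dimensions [I].
omega (angular velocity) has dimensions [T^-1].
E (energy) has dimensions [L^2 M T^-2].
L_ind (inductance) has dimensions [I^-2 L^2 M T^-2].

Left side: [L^2 M T^-2]
Right side: [I^-1 L^2 M T^-3]

The two sides have different dimensions, so the equation is NOT dimensionally consistent.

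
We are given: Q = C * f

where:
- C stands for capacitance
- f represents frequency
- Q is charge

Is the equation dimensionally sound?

No

C (capacitance) has dimensions [I^2 L^-2 M^-1 T^4].
f (frequency) has dimensions [T^-1].
Q (charge) has dimensions [I T].

Left side: [I T]
Right side: [I^2 L^-2 M^-1 T^3]

The two sides have different dimensions, so the equation is NOT dimensionally consistent.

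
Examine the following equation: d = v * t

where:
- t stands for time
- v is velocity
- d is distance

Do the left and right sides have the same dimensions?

Yes

t (time) has dimensions [T].
v (velocity) has dimensions [L T^-1].
d (distance) has dimensions [L].

Left side: [L]
Right side: [L]

Both sides have the same dimensions, so the equation is dimensionally consistent.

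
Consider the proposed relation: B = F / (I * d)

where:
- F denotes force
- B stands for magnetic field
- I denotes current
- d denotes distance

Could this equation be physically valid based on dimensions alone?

Yes

F (force) has dimensions [L M T^-2].
B (magnetic field) has dimensions [I^-1 M T^-2].
I (current) has dimensions [I].
d (distance) has dimensions [L].

Left side: [I^-1 M T^-2]
Right side: [I^-1 M T^-2]

Both sides have the same dimensions, so the equation is dimensionally consistent.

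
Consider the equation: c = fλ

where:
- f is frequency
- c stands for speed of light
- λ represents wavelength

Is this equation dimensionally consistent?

Yes

f (frequency) has dimensions [T^-1].
c (speed of light) has dimensions [L T^-1].
λ (wavelength) has dimensions [L].

Left side: [L T^-1]
Right side: [L T^-1]

Both sides have the same dimensions, so the equation is dimensionally consistent.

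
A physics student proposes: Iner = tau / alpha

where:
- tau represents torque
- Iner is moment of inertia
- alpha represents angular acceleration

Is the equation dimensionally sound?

Yes

tau (torque) has dimensions [L^2 M T^-2].
Iner (moment of inertia) has dimensions [L^2 M].
alpha (angular acceleration) has dimensions [T^-2].

Left side: [L^2 M]
Right side: [L^2 M]

Both sides have the same dimensions, so the equation is dimensionally consistent.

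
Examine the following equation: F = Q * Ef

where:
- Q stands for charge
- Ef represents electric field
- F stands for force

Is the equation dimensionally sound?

Yes

Q (charge) has dimensions [I T].
Ef (electric field) has dimensions [I^-1 L M T^-3].
F (force) has dimensions [L M T^-2].

Left side: [L M T^-2]
Right side: [L M T^-2]

Both sides have the same dimensions, so the equation is dimensionally consistent.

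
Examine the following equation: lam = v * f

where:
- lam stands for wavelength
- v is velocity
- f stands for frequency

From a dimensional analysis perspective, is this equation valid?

No

lam (wavelength) has dimensions [L].
v (velocity) has dimensions [L T^-1].
f (frequency) has dimensions [T^-1].

Left side: [L]
Right side: [L T^-2]

The two sides have different dimensions, so the equation is NOT dimensionally consistent.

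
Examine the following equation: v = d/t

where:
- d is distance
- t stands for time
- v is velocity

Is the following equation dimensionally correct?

Yes

d (distance) has dimensions [L].
t (time) has dimensions [T].
v (velocity) has dimensions [L T^-1].

Left side: [L T^-1]
Right side: [L T^-1]

Both sides have the same dimensions, so the equation is dimensionally consistent.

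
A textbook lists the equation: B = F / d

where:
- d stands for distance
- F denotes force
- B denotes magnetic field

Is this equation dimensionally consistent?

No

d (distance) has dimensions [L].
F (force) has dimensions [L M T^-2].
B (magnetic field) has dimensions [I^-1 M T^-2].

Left side: [I^-1 M T^-2]
Right side: [M T^-2]

The two sides have different dimensions, so the equation is NOT dimensionally consistent.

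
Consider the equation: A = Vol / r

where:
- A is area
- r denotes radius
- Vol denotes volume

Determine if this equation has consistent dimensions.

Yes

A (area) has dimensions [L^2].
r (radius) has dimensions [L].
Vol (volume) has dimensions [L^3].

Left side: [L^2]
Right side: [L^2]

Both sides have the same dimensions, so the equation is dimensionally consistent.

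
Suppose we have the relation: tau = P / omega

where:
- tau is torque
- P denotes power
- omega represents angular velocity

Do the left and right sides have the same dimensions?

Yes

tau (torque) has dimensions [L^2 M T^-2].
P (power) has dimensions [L^2 M T^-3].
omega (angular velocity) has dimensions [T^-1].

Left side: [L^2 M T^-2]
Right side: [L^2 M T^-2]

Both sides have the same dimensions, so the equation is dimensionally consistent.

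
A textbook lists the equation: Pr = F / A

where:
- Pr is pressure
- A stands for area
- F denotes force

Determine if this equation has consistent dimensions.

Yes

Pr (pressure) has dimensions [L^-1 M T^-2].
A (area) has dimensions [L^2].
F (force) has dimensions [L M T^-2].

Left side: [L^-1 M T^-2]
Right side: [L^-1 M T^-2]

Both sides have the same dimensions, so the equation is dimensionally consistent.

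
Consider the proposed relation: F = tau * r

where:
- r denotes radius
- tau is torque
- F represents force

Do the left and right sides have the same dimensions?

No

r (radius) has dimensions [L].
tau (torque) has dimensions [L^2 M T^-2].
F (force) has dimensions [L M T^-2].

Left side: [L M T^-2]
Right side: [L^3 M T^-2]

The two sides have different dimensions, so the equation is NOT dimensionally consistent.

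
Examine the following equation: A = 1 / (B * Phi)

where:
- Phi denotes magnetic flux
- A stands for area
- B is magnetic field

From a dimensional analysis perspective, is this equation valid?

No

Phi (magnetic flux) has dimensions [I^-1 L^2 M T^-2].
A (area) has dimensions [L^2].
B (magnetic field) has dimensions [I^-1 M T^-2].

Left side: [L^2]
Right side: [I^2 L^-2 M^-2 T^4]

The two sides have different dimensions, so the equation is NOT dimensionally consistent.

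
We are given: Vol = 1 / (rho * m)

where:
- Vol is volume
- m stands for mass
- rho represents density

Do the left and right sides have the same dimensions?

No

Vol (volume) has dimensions [L^3].
m (mass) has dimensions [M].
rho (density) has dimensions [L^-3 M].

Left side: [L^3]
Right side: [L^3 M^-2]

The two sides have different dimensions, so the equation is NOT dimensionally consistent.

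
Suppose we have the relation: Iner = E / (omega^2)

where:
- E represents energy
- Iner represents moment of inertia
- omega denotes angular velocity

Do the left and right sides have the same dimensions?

Yes

E (energy) has dimensions [L^2 M T^-2].
Iner (moment of inertia) has dimensions [L^2 M].
omega (angular velocity) has dimensions [T^-1].

Left side: [L^2 M]
Right side: [L^2 M]

Both sides have the same dimensions, so the equation is dimensionally consistent.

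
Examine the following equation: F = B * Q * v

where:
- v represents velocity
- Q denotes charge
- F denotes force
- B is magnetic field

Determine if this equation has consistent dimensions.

Yes

v (velocity) has dimensions [L T^-1].
Q (charge) has dimensions [I T].
F (force) has dimensions [L M T^-2].
B (magnetic field) has dimensions [I^-1 M T^-2].

Left side: [L M T^-2]
Right side: [L M T^-2]

Both sides have the same dimensions, so the equation is dimensionally consistent.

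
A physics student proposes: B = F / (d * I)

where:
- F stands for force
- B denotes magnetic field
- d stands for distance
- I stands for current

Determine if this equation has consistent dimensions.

Yes

F (force) has dimensions [L M T^-2].
B (magnetic field) has dimensions [I^-1 M T^-2].
d (distance) has dimensions [L].
I (current) has dimensions [I].

Left side: [I^-1 M T^-2]
Right side: [I^-1 M T^-2]

Both sides have the same dimensions, so the equation is dimensionally consistent.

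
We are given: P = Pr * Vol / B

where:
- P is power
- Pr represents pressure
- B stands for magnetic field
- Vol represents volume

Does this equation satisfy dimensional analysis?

No

P (power) has dimensions [L^2 M T^-3].
Pr (pressure) has dimensions [L^-1 M T^-2].
B (magnetic field) has dimensions [I^-1 M T^-2].
Vol (volume) has dimensions [L^3].

Left side: [L^2 M T^-3]
Right side: [I L^2]

The two sides have different dimensions, so the equation is NOT dimensionally consistent.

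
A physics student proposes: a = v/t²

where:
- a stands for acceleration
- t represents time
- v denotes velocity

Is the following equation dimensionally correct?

No

a (acceleration) has dimensions [L T^-2].
t (time) has dimensions [T].
v (velocity) has dimensions [L T^-1].

Left side: [L T^-2]
Right side: [L T^-3]

The two sides have different dimensions, so the equation is NOT dimensionally consistent.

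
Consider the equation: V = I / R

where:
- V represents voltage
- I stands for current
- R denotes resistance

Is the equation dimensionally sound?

No

V (voltage) has dimensions [I^-1 L^2 M T^-3].
I (current) has dimensions [I].
R (resistance) has dimensions [I^-2 L^2 M T^-3].

Left side: [I^-1 L^2 M T^-3]
Right side: [I^3 L^-2 M^-1 T^3]

The two sides have different dimensions, so the equation is NOT dimensionally consistent.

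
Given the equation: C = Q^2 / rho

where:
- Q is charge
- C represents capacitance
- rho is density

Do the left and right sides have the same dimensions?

No

Q (charge) has dimensions [I T].
C (capacitance) has dimensions [I^2 L^-2 M^-1 T^4].
rho (density) has dimensions [L^-3 M].

Left side: [I^2 L^-2 M^-1 T^4]
Right side: [I^2 L^3 M^-1 T^2]

The two sides have different dimensions, so the equation is NOT dimensionally consistent.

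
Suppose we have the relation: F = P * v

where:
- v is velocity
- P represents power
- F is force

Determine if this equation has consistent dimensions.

No

v (velocity) has dimensions [L T^-1].
P (power) has dimensions [L^2 M T^-3].
F (force) has dimensions [L M T^-2].

Left side: [L M T^-2]
Right side: [L^3 M T^-4]

The two sides have different dimensions, so the equation is NOT dimensionally consistent.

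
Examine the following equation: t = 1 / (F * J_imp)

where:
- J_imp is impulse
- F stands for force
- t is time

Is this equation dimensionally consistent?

No

J_imp (impulse) has dimensions [L M T^-1].
F (force) has dimensions [L M T^-2].
t (time) has dimensions [T].

Left side: [T]
Right side: [L^-2 M^-2 T^3]

The two sides have different dimensions, so the equation is NOT dimensionally consistent.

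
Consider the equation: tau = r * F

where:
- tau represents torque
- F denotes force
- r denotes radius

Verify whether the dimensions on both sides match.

Yes

tau (torque) has dimensions [L^2 M T^-2].
F (force) has dimensions [L M T^-2].
r (radius) has dimensions [L].

Left side: [L^2 M T^-2]
Right side: [L^2 M T^-2]

Both sides have the same dimensions, so the equation is dimensionally consistent.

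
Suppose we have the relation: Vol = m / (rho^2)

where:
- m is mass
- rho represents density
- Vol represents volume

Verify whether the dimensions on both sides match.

No

m (mass) has dimensions [M].
rho (density) has dimensions [L^-3 M].
Vol (volume) has dimensions [L^3].

Left side: [L^3]
Right side: [L^6 M^-1]

The two sides have different dimensions, so the equation is NOT dimensionally consistent.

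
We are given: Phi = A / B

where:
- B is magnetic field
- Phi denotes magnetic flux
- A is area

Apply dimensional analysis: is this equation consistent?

No

B (magnetic field) has dimensions [I^-1 M T^-2].
Phi (magnetic flux) has dimensions [I^-1 L^2 M T^-2].
A (area) has dimensions [L^2].

Left side: [I^-1 L^2 M T^-2]
Right side: [I L^2 M^-1 T^2]

The two sides have different dimensions, so the equation is NOT dimensionally consistent.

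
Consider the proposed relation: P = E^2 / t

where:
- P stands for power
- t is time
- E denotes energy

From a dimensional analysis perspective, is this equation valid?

No

P (power) has dimensions [L^2 M T^-3].
t (time) has dimensions [T].
E (energy) has dimensions [L^2 M T^-2].

Left side: [L^2 M T^-3]
Right side: [L^4 M^2 T^-5]

The two sides have different dimensions, so the equation is NOT dimensionally consistent.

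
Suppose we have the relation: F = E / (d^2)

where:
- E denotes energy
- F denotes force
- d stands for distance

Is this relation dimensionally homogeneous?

No

E (energy) has dimensions [L^2 M T^-2].
F (force) has dimensions [L M T^-2].
d (distance) has dimensions [L].

Left side: [L M T^-2]
Right side: [M T^-2]

The two sides have different dimensions, so the equation is NOT dimensionally consistent.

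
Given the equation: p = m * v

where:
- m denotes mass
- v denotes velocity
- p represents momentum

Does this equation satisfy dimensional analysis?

Yes

m (mass) has dimensions [M].
v (velocity) has dimensions [L T^-1].
p (momentum) has dimensions [L M T^-1].

Left side: [L M T^-1]
Right side: [L M T^-1]

Both sides have the same dimensions, so the equation is dimensionally consistent.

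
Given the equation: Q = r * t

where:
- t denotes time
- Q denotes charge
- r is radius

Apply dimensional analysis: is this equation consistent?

No

t (time) has dimensions [T].
Q (charge) has dimensions [I T].
r (radius) has dimensions [L].

Left side: [I T]
Right side: [L T]

The two sides have different dimensions, so the equation is NOT dimensionally consistent.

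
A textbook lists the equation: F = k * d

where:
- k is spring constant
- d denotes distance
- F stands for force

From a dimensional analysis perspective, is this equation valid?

Yes

k (spring constant) has dimensions [M T^-2].
d (distance) has dimensions [L].
F (force) has dimensions [L M T^-2].

Left side: [L M T^-2]
Right side: [L M T^-2]

Both sides have the same dimensions, so the equation is dimensionally consistent.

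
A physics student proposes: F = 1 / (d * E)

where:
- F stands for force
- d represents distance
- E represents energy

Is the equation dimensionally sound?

No

F (force) has dimensions [L M T^-2].
d (distance) has dimensions [L].
E (energy) has dimensions [L^2 M T^-2].

Left side: [L M T^-2]
Right side: [L^-3 M^-1 T^2]

The two sides have different dimensions, so the equation is NOT dimensionally consistent.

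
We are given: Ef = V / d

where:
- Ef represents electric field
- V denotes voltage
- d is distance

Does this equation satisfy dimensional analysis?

Yes

Ef (electric field) has dimensions [I^-1 L M T^-3].
V (voltage) has dimensions [I^-1 L^2 M T^-3].
d (distance) has dimensions [L].

Left side: [I^-1 L M T^-3]
Right side: [I^-1 L M T^-3]

Both sides have the same dimensions, so the equation is dimensionally consistent.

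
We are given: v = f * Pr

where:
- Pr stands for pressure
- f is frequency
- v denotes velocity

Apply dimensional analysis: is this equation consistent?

No

Pr (pressure) has dimensions [L^-1 M T^-2].
f (frequency) has dimensions [T^-1].
v (velocity) has dimensions [L T^-1].

Left side: [L T^-1]
Right side: [L^-1 M T^-3]

The two sides have different dimensions, so the equation is NOT dimensionally consistent.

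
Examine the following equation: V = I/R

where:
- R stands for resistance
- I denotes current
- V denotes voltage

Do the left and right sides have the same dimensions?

No

R (resistance) has dimensions [I^-2 L^2 M T^-3].
I (current) has dimensions [I].
V (voltage) has dimensions [I^-1 L^2 M T^-3].

Left side: [I^-1 L^2 M T^-3]
Right side: [I^3 L^-2 M^-1 T^3]

The two sides have different dimensions, so the equation is NOT dimensionally consistent.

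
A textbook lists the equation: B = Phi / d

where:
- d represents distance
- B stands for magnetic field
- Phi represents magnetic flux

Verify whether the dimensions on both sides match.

No

d (distance) has dimensions [L].
B (magnetic field) has dimensions [I^-1 M T^-2].
Phi (magnetic flux) has dimensions [I^-1 L^2 M T^-2].

Left side: [I^-1 M T^-2]
Right side: [I^-1 L M T^-2]

The two sides have different dimensions, so the equation is NOT dimensionally consistent.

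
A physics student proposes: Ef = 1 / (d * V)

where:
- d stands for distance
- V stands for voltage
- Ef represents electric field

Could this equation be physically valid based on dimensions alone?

No

d (distance) has dimensions [L].
V (voltage) has dimensions [I^-1 L^2 M T^-3].
Ef (electric field) has dimensions [I^-1 L M T^-3].

Left side: [I^-1 L M T^-3]
Right side: [I L^-3 M^-1 T^3]

The two sides have different dimensions, so the equation is NOT dimensionally consistent.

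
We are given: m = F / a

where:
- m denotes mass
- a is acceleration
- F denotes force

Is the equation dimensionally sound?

Yes

m (mass) has dimensions [M].
a (acceleration) has dimensions [L T^-2].
F (force) has dimensions [L M T^-2].

Left side: [M]
Right side: [M]

Both sides have the same dimensions, so the equation is dimensionally consistent.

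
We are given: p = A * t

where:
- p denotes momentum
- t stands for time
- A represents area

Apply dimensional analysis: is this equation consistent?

No

p (momentum) has dimensions [L M T^-1].
t (time) has dimensions [T].
A (area) has dimensions [L^2].

Left side: [L M T^-1]
Right side: [L^2 T]

The two sides have different dimensions, so the equation is NOT dimensionally consistent.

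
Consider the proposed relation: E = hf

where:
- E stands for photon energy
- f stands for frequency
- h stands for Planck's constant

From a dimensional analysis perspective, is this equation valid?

Yes

E (photon energy) has dimensions [L^2 M T^-2].
f (frequency) has dimensions [T^-1].
h (Planck's constant) has dimensions [L^2 M T^-1].

Left side: [L^2 M T^-2]
Right side: [L^2 M T^-2]

Both sides have the same dimensions, so the equation is dimensionally consistent.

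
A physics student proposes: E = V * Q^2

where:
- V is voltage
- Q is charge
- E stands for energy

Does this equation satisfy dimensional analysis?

No

V (voltage) has dimensions [I^-1 L^2 M T^-3].
Q (charge) has dimensions [I T].
E (energy) has dimensions [L^2 M T^-2].

Left side: [L^2 M T^-2]
Right side: [I L^2 M T^-1]

The two sides have different dimensions, so the equation is NOT dimensionally consistent.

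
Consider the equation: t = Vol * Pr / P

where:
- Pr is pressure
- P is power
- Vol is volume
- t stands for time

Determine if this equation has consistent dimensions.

Yes

Pr (pressure) has dimensions [L^-1 M T^-2].
P (power) has dimensions [L^2 M T^-3].
Vol (volume) has dimensions [L^3].
t (time) has dimensions [T].

Left side: [T]
Right side: [T]

Both sides have the same dimensions, so the equation is dimensionally consistent.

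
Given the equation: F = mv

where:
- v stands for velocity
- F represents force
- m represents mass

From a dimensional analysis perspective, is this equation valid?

No

v (velocity) has dimensions [L T^-1].
F (force) has dimensions [L M T^-2].
m (mass) has dimensions [M].

Left side: [L M T^-2]
Right side: [L M T^-1]

The two sides have different dimensions, so the equation is NOT dimensionally consistent.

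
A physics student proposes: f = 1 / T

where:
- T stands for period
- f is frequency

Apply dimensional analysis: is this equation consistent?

Yes

T (period) has dimensions [T].
f (frequency) has dimensions [T^-1].

Left side: [T^-1]
Right side: [T^-1]

Both sides have the same dimensions, so the equation is dimensionally consistent.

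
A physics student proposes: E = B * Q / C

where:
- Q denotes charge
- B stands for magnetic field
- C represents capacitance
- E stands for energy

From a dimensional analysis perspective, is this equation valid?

No

Q (charge) has dimensions [I T].
B (magnetic field) has dimensions [I^-1 M T^-2].
C (capacitance) has dimensions [I^2 L^-2 M^-1 T^4].
E (energy) has dimensions [L^2 M T^-2].

Left side: [L^2 M T^-2]
Right side: [I^-2 L^2 M^2 T^-5]

The two sides have different dimensions, so the equation is NOT dimensionally consistent.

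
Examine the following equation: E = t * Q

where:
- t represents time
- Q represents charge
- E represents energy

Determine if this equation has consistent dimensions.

No

t (time) has dimensions [T].
Q (charge) has dimensions [I T].
E (energy) has dimensions [L^2 M T^-2].

Left side: [L^2 M T^-2]
Right side: [I T^2]

The two sides have different dimensions, so the equation is NOT dimensionally consistent.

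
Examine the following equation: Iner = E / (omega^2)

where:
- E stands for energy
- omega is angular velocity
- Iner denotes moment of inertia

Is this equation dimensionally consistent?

Yes

E (energy) has dimensions [L^2 M T^-2].
omega (angular velocity) has dimensions [T^-1].
Iner (moment of inertia) has dimensions [L^2 M].

Left side: [L^2 M]
Right side: [L^2 M]

Both sides have the same dimensions, so the equation is dimensionally consistent.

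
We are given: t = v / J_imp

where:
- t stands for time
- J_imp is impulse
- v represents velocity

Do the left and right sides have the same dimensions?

No

t (time) has dimensions [T].
J_imp (impulse) has dimensions [L M T^-1].
v (velocity) has dimensions [L T^-1].

Left side: [T]
Right side: [M^-1]

The two sides have different dimensions, so the equation is NOT dimensionally consistent.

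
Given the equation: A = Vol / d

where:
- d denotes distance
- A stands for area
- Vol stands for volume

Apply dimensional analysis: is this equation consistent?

Yes

d (distance) has dimensions [L].
A (area) has dimensions [L^2].
Vol (volume) has dimensions [L^3].

Left side: [L^2]
Right side: [L^2]

Both sides have the same dimensions, so the equation is dimensionally consistent.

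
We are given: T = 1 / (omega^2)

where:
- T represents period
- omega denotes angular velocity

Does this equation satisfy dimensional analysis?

No

T (period) has dimensions [T].
omega (angular velocity) has dimensions [T^-1].

Left side: [T]
Right side: [T^2]

The two sides have different dimensions, so the equation is NOT dimensionally consistent.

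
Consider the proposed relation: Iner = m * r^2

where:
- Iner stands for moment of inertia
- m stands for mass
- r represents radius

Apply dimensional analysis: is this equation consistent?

Yes

Iner (moment of inertia) has dimensions [L^2 M].
m (mass) has dimensions [M].
r (radius) has dimensions [L].

Left side: [L^2 M]
Right side: [L^2 M]

Both sides have the same dimensions, so the equation is dimensionally consistent.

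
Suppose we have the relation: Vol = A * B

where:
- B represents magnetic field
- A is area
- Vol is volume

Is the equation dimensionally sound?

No

B (magnetic field) has dimensions [I^-1 M T^-2].
A (area) has dimensions [L^2].
Vol (volume) has dimensions [L^3].

Left side: [L^3]
Right side: [I^-1 L^2 M T^-2]

The two sides have different dimensions, so the equation is NOT dimensionally consistent.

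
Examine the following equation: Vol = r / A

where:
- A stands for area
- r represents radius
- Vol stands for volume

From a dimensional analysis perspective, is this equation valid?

No

A (area) has dimensions [L^2].
r (radius) has dimensions [L].
Vol (volume) has dimensions [L^3].

Left side: [L^3]
Right side: [L^-1]

The two sides have different dimensions, so the equation is NOT dimensionally consistent.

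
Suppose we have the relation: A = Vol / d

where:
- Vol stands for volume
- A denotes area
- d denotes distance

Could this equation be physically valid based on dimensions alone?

Yes

Vol (volume) has dimensions [L^3].
A (area) has dimensions [L^2].
d (distance) has dimensions [L].

Left side: [L^2]
Right side: [L^2]

Both sides have the same dimensions, so the equation is dimensionally consistent.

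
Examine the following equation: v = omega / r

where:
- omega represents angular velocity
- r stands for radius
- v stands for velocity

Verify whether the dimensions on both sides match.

No

omega (angular velocity) has dimensions [T^-1].
r (radius) has dimensions [L].
v (velocity) has dimensions [L T^-1].

Left side: [L T^-1]
Right side: [L^-1 T^-1]

The two sides have different dimensions, so the equation is NOT dimensionally consistent.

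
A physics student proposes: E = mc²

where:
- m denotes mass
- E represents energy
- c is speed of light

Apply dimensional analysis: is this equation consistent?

Yes

m (mass) has dimensions [M].
E (energy) has dimensions [L^2 M T^-2].
c (speed of light) has dimensions [L T^-1].

Left side: [L^2 M T^-2]
Right side: [L^2 M T^-2]

Both sides have the same dimensions, so the equation is dimensionally consistent.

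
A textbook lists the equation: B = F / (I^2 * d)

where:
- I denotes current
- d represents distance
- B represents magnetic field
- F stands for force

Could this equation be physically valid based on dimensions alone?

No

I (current) has dimensions [I].
d (distance) has dimensions [L].
B (magnetic field) has dimensions [I^-1 M T^-2].
F (force) has dimensions [L M T^-2].

Left side: [I^-1 M T^-2]
Right side: [I^-2 M T^-2]

The two sides have different dimensions, so the equation is NOT dimensionally consistent.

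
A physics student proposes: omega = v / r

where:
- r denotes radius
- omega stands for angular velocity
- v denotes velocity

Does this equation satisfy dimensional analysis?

Yes

r (radius) has dimensions [L].
omega (angular velocity) has dimensions [T^-1].
v (velocity) has dimensions [L T^-1].

Left side: [T^-1]
Right side: [T^-1]

Both sides have the same dimensions, so the equation is dimensionally consistent.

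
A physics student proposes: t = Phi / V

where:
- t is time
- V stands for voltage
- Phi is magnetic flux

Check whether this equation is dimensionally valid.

Yes

t (time) has dimensions [T].
V (voltage) has dimensions [I^-1 L^2 M T^-3].
Phi (magnetic flux) has dimensions [I^-1 L^2 M T^-2].

Left side: [T]
Right side: [T]

Both sides have the same dimensions, so the equation is dimensionally consistent.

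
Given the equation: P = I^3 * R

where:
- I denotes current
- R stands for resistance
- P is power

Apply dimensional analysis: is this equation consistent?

No

I (current) has dimensions [I].
R (resistance) has dimensions [I^-2 L^2 M T^-3].
P (power) has dimensions [L^2 M T^-3].

Left side: [L^2 M T^-3]
Right side: [I L^2 M T^-3]

The two sides have different dimensions, so the equation is NOT dimensionally consistent.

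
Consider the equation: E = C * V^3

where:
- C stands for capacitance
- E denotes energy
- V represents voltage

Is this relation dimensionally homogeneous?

No

C (capacitance) has dimensions [I^2 L^-2 M^-1 T^4].
E (energy) has dimensions [L^2 M T^-2].
V (voltage) has dimensions [I^-1 L^2 M T^-3].

Left side: [L^2 M T^-2]
Right side: [I^-1 L^4 M^2 T^-5]

The two sides have different dimensions, so the equation is NOT dimensionally consistent.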